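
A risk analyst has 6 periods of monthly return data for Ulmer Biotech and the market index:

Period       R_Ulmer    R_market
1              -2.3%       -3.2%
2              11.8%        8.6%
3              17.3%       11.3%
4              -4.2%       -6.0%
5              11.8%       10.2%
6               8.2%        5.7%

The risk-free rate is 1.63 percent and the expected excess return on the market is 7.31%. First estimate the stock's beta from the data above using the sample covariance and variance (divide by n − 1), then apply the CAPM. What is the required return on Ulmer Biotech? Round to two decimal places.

10.07%

Mean R_i = (-2.3 + 11.8 + 17.3 − 4.2 + 11.8 + 8.2) / 6 = 7.1000%
Mean R_m = (-3.2 + 8.6 + 11.3 − 6.0 + 10.2 + 5.7) / 6 = 4.4333%
Σ(R_i − R̄_i)(R_m − R̄_m) = 307.7700  ⇒  Cov = 307.7700 / 5 = 61.5540
Σ(R_m − R̄_m)² = 266.4933  ⇒  Var(R_m) = 266.4933 / 5 = 53.2987
β = Cov / Var(R_m) = 61.5540 / 53.2987 = 1.1549
E(R) = R_f + β × MRP = 1.63% + 1.1549 × 7.31% = 10.07%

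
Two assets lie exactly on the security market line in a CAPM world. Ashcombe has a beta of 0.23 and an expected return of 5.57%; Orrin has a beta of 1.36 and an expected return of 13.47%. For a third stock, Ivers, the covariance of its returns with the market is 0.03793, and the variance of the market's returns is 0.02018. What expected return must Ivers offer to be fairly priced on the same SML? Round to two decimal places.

17.10%

MRP = (13.47% − 5.57%) / (1.36 − 0.23) = 6.9912%
R_f = 5.57% − 0.23 × 6.9912% = 3.9620%
β_Ivers = Cov / Var(R_m) = 0.03793 / 0.02018 = 1.8796
E(R_Ivers) = R_f + β × MRP = 3.9620% + 1.8796 × 6.9912% = 17.10%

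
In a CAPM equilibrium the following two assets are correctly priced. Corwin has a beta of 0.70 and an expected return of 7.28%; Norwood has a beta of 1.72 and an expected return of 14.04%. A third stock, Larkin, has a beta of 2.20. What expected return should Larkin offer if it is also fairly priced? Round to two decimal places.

MRP (SML slope) = (14.04% − 7.28%) / (1.72 − 0.70) = 6.76% / 1.02 = 6.6275%
R_f (intercept) = 7.28% − 0.70 × 6.6275% = 2.6408%
E(R_Larkin) = R_f + β × MRP = 2.6408% + 2.20 × 6.6275% = 17.22%

17.22%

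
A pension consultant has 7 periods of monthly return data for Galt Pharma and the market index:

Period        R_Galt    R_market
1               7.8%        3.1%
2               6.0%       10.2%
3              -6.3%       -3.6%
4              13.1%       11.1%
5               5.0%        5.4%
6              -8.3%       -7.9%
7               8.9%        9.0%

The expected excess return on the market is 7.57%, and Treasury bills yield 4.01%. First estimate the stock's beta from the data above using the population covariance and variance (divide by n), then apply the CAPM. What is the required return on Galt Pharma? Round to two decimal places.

Mean R_i = (7.8 + 6.0 − 6.3 + 13.1 + 5.0 − 8.3 + 8.9) / 7 = 3.7429%
Mean R_m = (3.1 + 10.2 − 3.6 + 11.1 + 5.4 − 7.9 + 9.0) / 7 = 3.9000%
Σ(R_i − R̄_i)(R_m − R̄_m) = 323.9600  ⇒  Cov = 323.9600 / 7 = 46.2800
Σ(R_m − R̄_m)² = 315.9200  ⇒  Var(R_m) = 315.9200 / 7 = 45.1314
β = Cov / Var(R_m) = 46.2800 / 45.1314 = 1.0255
E(R) = R_f + β × MRP = 4.01% + 1.0255 × 7.57% = 11.77%

11.77%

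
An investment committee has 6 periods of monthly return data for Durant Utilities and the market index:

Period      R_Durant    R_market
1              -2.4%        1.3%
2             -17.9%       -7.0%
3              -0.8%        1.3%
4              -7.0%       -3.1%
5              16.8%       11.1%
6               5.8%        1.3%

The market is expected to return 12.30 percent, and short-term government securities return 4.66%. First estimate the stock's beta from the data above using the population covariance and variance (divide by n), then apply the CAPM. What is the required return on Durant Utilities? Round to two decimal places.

18.92%

Mean R_i = (-2.4 − 17.9 − 0.8 − 7.0 + 16.8 + 5.8) / 6 = -0.9167%
Mean R_m = (1.3 − 7.0 + 1.3 − 3.1 + 11.1 + 1.3) / 6 = 0.8167%
Σ(R_i − R̄_i)(R_m − R̄_m) = 341.3517  ⇒  Cov = 341.3517 / 6 = 56.8920
Σ(R_m − R̄_m)² = 182.8883  ⇒  Var(R_m) = 182.8883 / 6 = 30.4814
β = Cov / Var(R_m) = 56.8920 / 30.4814 = 1.8664
MRP = 12.30% − 4.66% = 7.64%
E(R) = R_f + β × MRP = 4.66% + 1.8664 × 7.64% = 18.92%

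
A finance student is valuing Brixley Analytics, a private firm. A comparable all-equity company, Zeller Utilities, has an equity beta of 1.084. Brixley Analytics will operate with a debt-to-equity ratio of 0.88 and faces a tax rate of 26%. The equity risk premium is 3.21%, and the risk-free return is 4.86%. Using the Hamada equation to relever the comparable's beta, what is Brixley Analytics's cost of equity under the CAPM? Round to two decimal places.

10.61%

β_L = β_U × [1 + (1 − t)(D/E)] = 1.084 × [1 + (1 − 0.26) × 0.88]
    = 1.084 × [1 + 0.74 × 0.88] = 1.084 × 1.6512 = 1.7899
E(R) = R_f + β_L × MRP = 4.86% + 1.7899 × 3.21% = 10.61%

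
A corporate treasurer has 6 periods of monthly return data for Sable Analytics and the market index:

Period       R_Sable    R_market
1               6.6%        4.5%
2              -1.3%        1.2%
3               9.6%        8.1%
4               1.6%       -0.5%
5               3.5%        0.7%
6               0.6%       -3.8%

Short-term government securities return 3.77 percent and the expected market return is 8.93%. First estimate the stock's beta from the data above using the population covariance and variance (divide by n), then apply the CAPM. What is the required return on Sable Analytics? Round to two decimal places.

8.03%

Mean R_i = (6.6 − 1.3 + 9.6 + 1.6 + 3.5 + 0.6) / 6 = 3.4333%
Mean R_m = (4.5 + 1.2 + 8.1 − 0.5 + 0.7 − 3.8) / 6 = 1.7000%
Σ(R_i − R̄_i)(R_m − R̄_m) = 70.2500  ⇒  Cov = 70.2500 / 6 = 11.7083
Σ(R_m − R̄_m)² = 85.1400  ⇒  Var(R_m) = 85.1400 / 6 = 14.1900
β = Cov / Var(R_m) = 11.7083 / 14.1900 = 0.8251
MRP = 8.93% − 3.77% = 5.16%
E(R) = R_f + β × MRP = 3.77% + 0.8251 × 5.16% = 8.03%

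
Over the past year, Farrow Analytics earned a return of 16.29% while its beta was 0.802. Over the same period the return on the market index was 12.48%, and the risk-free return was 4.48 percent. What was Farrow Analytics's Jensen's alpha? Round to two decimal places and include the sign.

Market excess return = 12.48% − 4.48% = 8.00%
CAPM benchmark = R_f + β(R_m − R_f) = 4.48% + 0.802 × 8.00% = 10.89600%
α = actual − benchmark = 16.29% − 10.89600% = +5.39%

+5.39%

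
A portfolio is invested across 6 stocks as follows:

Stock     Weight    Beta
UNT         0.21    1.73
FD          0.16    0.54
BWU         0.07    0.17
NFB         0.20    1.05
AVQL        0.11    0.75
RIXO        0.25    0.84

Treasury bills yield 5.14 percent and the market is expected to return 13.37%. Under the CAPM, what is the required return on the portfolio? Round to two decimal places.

13.07%

β_P = Σ w_i β_i = 0.21×1.73 + 0.16×0.54 + 0.07×0.17 + 0.20×1.05 + 0.11×0.75 + 0.25×0.84 = 0.9641
MRP = 13.37% − 5.14% = 8.23%
E(R_P) = R_f + β_P × MRP = 5.14% + 0.9641 × 8.23% = 13.07%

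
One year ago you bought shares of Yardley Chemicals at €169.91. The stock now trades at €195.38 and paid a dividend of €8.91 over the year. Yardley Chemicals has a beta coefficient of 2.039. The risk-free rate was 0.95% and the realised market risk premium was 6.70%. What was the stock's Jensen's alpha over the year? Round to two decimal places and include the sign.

+5.62%

Realised HPR = (P1 + D1 − P0) / P0 = (195.38 + 8.91 − 169.91) / 169.91 = 34.38 / 169.91 = 20.2342%
CAPM required = R_f + β·MRP = 0.95% + 2.039 × 6.70% = 14.61130%
α = realised − required = 20.2342% − 14.61130% = +5.62%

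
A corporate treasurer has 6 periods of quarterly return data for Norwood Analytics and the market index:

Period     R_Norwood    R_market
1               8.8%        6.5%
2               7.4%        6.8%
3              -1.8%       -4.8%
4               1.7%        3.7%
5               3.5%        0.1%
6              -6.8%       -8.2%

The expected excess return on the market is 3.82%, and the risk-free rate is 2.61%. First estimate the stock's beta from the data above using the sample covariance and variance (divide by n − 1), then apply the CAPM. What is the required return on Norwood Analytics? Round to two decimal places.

6.03%

Mean R_i = (8.8 + 7.4 − 1.8 + 1.7 + 3.5 − 6.8) / 6 = 2.1333%
Mean R_m = (6.5 + 6.8 − 4.8 + 3.7 + 0.1 − 8.2) / 6 = 0.6833%
Σ(R_i − R̄_i)(R_m − R̄_m) = 169.8133  ⇒  Cov = 169.8133 / 5 = 33.9627
Σ(R_m − R̄_m)² = 189.6683  ⇒  Var(R_m) = 189.6683 / 5 = 37.9337
β = Cov / Var(R_m) = 33.9627 / 37.9337 = 0.8953
E(R) = R_f + β × MRP = 2.61% + 0.8953 × 3.82% = 6.03%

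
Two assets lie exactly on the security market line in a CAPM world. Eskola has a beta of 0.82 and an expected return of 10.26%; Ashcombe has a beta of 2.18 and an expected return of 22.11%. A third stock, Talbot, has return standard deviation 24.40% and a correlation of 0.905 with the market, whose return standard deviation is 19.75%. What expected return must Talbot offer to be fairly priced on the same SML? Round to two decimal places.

12.86%

MRP = (22.11% − 10.26%) / (2.18 − 0.82) = 8.7132%
R_f = 10.26% − 0.82 × 8.7132% = 3.1152%
β_Talbot = ρ·σ_i/σ_m = 0.905 × 24.40 / 19.75 = 1.1181
E(R_Talbot) = R_f + β × MRP = 3.1152% + 1.1181 × 8.7132% = 12.86%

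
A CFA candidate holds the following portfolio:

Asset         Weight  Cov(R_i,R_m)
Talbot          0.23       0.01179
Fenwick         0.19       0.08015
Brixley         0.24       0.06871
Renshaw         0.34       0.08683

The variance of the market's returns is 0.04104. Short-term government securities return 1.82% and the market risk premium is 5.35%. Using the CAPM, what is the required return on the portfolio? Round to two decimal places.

10.16%

β_Talbot = 0.01179 / 0.04104 = 0.2873
β_Fenwick = 0.08015 / 0.04104 = 1.9530
β_Brixley = 0.06871 / 0.04104 = 1.6742
β_Renshaw = 0.08683 / 0.04104 = 2.1157
β_P = Σ w_i β_i = 0.23×0.2873 + 0.19×1.9530 + 0.24×1.6742 + 0.34×2.1157 = 1.5583
E(R_P) = R_f + β_P × MRP = 1.82% + 1.5583 × 5.35% = 10.16%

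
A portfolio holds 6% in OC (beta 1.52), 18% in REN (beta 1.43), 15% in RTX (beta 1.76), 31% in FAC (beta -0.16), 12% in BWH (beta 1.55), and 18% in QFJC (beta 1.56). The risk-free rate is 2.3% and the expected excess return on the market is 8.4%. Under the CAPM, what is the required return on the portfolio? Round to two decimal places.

β_P = Σ w_i β_i = 0.06×1.52 + 0.18×1.43 + 0.15×1.76 + 0.31×-0.16 + 0.12×1.55 + 0.18×1.56 = 1.0298
E(R_P) = R_f + β_P × MRP = 2.3% + 1.0298 × 8.4% = 10.95%

10.95%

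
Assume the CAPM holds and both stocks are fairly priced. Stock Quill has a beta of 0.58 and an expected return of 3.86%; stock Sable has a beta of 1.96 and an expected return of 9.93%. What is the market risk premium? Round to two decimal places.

4.40%

Both satisfy E(R) = R_f + β·MRP, so the slope of the SML is
MRP = (9.93% − 3.86%) / (1.96 − 0.58) = 6.07% / 1.38 = 4.3986%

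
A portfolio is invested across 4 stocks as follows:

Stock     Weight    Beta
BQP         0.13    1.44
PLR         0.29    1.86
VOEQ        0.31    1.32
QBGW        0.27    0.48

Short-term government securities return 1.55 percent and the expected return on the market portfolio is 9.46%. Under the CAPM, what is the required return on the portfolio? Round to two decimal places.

β_P = Σ w_i β_i = 0.13×1.44 + 0.29×1.86 + 0.31×1.32 + 0.27×0.48 = 1.2654
MRP = 9.46% − 1.55% = 7.91%
E(R_P) = R_f + β_P × MRP = 1.55% + 1.2654 × 7.91% = 11.56%

11.56%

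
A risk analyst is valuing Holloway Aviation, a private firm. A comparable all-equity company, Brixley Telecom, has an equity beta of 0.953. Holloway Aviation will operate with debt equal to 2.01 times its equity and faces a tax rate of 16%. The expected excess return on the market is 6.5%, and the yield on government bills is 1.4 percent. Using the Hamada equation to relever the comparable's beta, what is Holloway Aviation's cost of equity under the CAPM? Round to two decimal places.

18.05%

β_L = β_U × [1 + (1 − t)(D/E)] = 0.953 × [1 + (1 − 0.16) × 2.01]
    = 0.953 × [1 + 0.84 × 2.01] = 0.953 × 2.6884 = 2.5620
E(R) = R_f + β_L × MRP = 1.4% + 2.5620 × 6.5% = 18.05%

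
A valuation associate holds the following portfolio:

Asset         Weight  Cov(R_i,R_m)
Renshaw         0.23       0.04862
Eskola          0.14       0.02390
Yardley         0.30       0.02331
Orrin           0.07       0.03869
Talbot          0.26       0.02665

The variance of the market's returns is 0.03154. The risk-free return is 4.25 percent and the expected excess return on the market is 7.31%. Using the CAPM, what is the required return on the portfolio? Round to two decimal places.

11.47%

β_Renshaw = 0.04862 / 0.03154 = 1.5415
β_Eskola = 0.02390 / 0.03154 = 0.7578
β_Yardley = 0.02331 / 0.03154 = 0.7391
β_Orrin = 0.03869 / 0.03154 = 1.2267
β_Talbot = 0.02665 / 0.03154 = 0.8450
β_P = Σ w_i β_i = 0.23×1.5415 + 0.14×0.7578 + 0.30×0.7391 + 0.07×1.2267 + 0.26×0.8450 = 0.9879
E(R_P) = R_f + β_P × MRP = 4.25% + 0.9879 × 7.31% = 11.47%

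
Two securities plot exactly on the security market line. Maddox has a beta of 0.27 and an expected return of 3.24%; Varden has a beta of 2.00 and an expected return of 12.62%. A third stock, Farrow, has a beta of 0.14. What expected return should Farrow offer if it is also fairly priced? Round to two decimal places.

MRP (SML slope) = (12.62% − 3.24%) / (2.00 − 0.27) = 9.38% / 1.73 = 5.4220%
R_f (intercept) = 3.24% − 0.27 × 5.4220% = 1.7761%
E(R_Farrow) = R_f + β × MRP = 1.7761% + 0.14 × 5.4220% = 2.54%

2.54%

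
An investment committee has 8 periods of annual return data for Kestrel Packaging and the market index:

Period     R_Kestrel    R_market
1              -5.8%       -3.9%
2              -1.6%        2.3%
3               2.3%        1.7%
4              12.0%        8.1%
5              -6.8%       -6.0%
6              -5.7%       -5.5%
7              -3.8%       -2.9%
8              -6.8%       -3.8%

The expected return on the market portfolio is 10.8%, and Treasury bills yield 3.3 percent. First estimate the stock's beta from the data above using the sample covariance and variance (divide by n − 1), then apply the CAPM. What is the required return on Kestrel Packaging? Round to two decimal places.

Mean R_i = (-5.8 − 1.6 + 2.3 + 12.0 − 6.8 − 5.7 − 3.8 − 6.8) / 8 = -2.0250%
Mean R_m = (-3.9 + 2.3 + 1.7 + 8.1 − 6.0 − 5.5 − 2.9 − 3.8) / 8 = -1.2500%
Σ(R_i − R̄_i)(R_m − R̄_m) = 208.8100  ⇒  Cov = 208.8100 / 7 = 29.8300
Σ(R_m − R̄_m)² = 165.6000  ⇒  Var(R_m) = 165.6000 / 7 = 23.6571
β = Cov / Var(R_m) = 29.8300 / 23.6571 = 1.2609
MRP = 10.8% − 3.3% = 7.50%
E(R) = R_f + β × MRP = 3.3% + 1.2609 × 7.5% = 12.76%

12.76%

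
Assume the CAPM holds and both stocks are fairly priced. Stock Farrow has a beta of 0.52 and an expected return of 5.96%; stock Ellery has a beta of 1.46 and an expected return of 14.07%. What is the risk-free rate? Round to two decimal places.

1.47%

Both satisfy E(R) = R_f + β·MRP, so the slope of the SML is
MRP = (14.07% − 5.96%) / (1.46 − 0.52) = 8.11% / 0.94 = 8.6277%
R_f = E(R_Farrow) − β_Farrow·MRP = 5.96% − 0.52 × 8.6277% = 1.4736%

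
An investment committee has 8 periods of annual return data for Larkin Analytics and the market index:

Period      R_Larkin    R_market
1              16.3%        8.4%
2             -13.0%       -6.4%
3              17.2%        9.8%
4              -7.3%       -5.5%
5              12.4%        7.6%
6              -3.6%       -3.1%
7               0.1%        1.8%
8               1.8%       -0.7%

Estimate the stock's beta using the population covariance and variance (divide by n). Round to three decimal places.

1.709

Mean R_i = (16.3 − 13.0 + 17.2 − 7.3 + 12.4 − 3.6 + 0.1 + 1.8) / 8 = 2.9875%
Mean R_m = (8.4 − 6.4 + 9.8 − 5.5 + 7.6 − 3.1 + 1.8 − 0.7) / 8 = 1.4875%
Σ(R_i − R̄_i)(R_m − R̄_m) = 497.5988  ⇒  Cov = 497.5988 / 8 = 62.1999
Σ(R_m − R̄_m)² = 291.2088  ⇒  Var(R_m) = 291.2088 / 8 = 36.4011
β = Cov / Var(R_m) = 62.1999 / 36.4011 = 1.7087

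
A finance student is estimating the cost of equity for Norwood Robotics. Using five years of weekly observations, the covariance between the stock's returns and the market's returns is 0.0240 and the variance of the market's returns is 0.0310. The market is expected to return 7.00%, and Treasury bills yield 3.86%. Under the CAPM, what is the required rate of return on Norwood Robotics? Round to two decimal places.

β = Cov(R_i, R_m) / Var(R_m) = 0.0240 / 0.0310 = 0.7742
MRP = 7.00% − 3.86% = 3.14%
E(R) = R_f + β × MRP = 3.86% + 0.7742 × 3.14% = 6.29%

6.29%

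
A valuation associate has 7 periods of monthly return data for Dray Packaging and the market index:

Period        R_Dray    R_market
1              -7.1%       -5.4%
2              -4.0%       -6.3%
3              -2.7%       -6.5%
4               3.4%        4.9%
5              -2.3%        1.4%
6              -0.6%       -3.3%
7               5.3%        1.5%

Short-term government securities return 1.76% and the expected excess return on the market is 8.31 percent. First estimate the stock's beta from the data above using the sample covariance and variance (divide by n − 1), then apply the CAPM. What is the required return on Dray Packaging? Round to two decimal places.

Mean R_i = (-7.1 − 4.0 − 2.7 + 3.4 − 2.3 − 0.6 + 5.3) / 7 = -1.1429%
Mean R_m = (-5.4 − 6.3 − 6.5 + 4.9 + 1.4 − 3.3 + 1.5) / 7 = -1.9571%
Σ(R_i − R̄_i)(R_m − R̄_m) = 88.8029  ⇒  Cov = 88.8029 / 6 = 14.8005
Σ(R_m − R̄_m)² = 123.3971  ⇒  Var(R_m) = 123.3971 / 6 = 20.5662
β = Cov / Var(R_m) = 14.8005 / 20.5662 = 0.7197
E(R) = R_f + β × MRP = 1.76% + 0.7197 × 8.31% = 7.74%

7.74%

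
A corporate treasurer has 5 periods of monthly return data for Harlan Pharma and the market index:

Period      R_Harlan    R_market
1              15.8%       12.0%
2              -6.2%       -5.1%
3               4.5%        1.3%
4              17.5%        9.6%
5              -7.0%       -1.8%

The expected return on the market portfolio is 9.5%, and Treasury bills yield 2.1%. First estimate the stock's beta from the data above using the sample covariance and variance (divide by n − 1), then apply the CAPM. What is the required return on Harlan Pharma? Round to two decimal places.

13.37%

Mean R_i = (15.8 − 6.2 + 4.5 + 17.5 − 7.0) / 5 = 4.9200%
Mean R_m = (12.0 − 5.1 + 1.3 + 9.6 − 1.8) / 5 = 3.2000%
Σ(R_i − R̄_i)(R_m − R̄_m) = 328.9500  ⇒  Cov = 328.9500 / 4 = 82.2375
Σ(R_m − R̄_m)² = 215.9000  ⇒  Var(R_m) = 215.9000 / 4 = 53.9750
β = Cov / Var(R_m) = 82.2375 / 53.9750 = 1.5236
MRP = 9.5% − 2.1% = 7.40%
E(R) = R_f + β × MRP = 2.1% + 1.5236 × 7.4% = 13.37%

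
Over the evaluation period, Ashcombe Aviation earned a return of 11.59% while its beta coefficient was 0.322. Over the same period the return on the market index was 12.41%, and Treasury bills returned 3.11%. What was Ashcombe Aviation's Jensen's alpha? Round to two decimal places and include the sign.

+5.49%

Market excess return = 12.41% − 3.11% = 9.30%
CAPM benchmark = R_f + β(R_m − R_f) = 3.11% + 0.322 × 9.30% = 6.10460%
α = actual − benchmark = 11.59% − 6.10460% = +5.49%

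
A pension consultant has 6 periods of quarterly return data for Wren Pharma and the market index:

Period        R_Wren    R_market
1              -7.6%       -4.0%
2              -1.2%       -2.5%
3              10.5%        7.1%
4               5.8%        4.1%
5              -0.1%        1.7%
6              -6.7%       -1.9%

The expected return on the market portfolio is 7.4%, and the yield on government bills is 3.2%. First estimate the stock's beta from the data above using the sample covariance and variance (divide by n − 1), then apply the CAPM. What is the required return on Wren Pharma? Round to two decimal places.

9.72%

Mean R_i = (-7.6 − 1.2 + 10.5 + 5.8 − 0.1 − 6.7) / 6 = 0.1167%
Mean R_m = (-4.0 − 2.5 + 7.1 + 4.1 + 1.7 − 1.9) / 6 = 0.7500%
Σ(R_i − R̄_i)(R_m − R̄_m) = 143.7650  ⇒  Cov = 143.7650 / 5 = 28.7530
Σ(R_m − R̄_m)² = 92.5950  ⇒  Var(R_m) = 92.5950 / 5 = 18.5190
β = Cov / Var(R_m) = 28.7530 / 18.5190 = 1.5526
MRP = 7.4% − 3.2% = 4.20%
E(R) = R_f + β × MRP = 3.2% + 1.5526 × 4.2% = 9.72%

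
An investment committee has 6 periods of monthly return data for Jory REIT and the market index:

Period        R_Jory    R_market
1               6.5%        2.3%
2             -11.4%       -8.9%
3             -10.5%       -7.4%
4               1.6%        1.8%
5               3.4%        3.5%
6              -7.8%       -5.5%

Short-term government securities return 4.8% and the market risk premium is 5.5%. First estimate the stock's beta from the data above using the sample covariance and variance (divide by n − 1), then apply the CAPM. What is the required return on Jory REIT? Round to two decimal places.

Mean R_i = (6.5 − 11.4 − 10.5 + 1.6 + 3.4 − 7.8) / 6 = -3.0333%
Mean R_m = (2.3 − 8.9 − 7.4 + 1.8 + 3.5 − 5.5) / 6 = -2.3667%
Σ(R_i − R̄_i)(R_m − R̄_m) = 208.7167  ⇒  Cov = 208.7167 / 5 = 41.7433
Σ(R_m − R̄_m)² = 151.3933  ⇒  Var(R_m) = 151.3933 / 5 = 30.2787
β = Cov / Var(R_m) = 41.7433 / 30.2787 = 1.3786
E(R) = R_f + β × MRP = 4.8% + 1.3786 × 5.5% = 12.38%

12.38%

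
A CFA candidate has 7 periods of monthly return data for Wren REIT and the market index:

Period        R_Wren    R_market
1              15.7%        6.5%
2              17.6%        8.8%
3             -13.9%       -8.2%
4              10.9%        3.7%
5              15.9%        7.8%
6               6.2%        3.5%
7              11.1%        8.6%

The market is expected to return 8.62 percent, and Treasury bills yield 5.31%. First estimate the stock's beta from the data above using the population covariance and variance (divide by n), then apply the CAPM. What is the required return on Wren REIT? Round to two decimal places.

Mean R_i = (15.7 + 17.6 − 13.9 + 10.9 + 15.9 + 6.2 + 11.1) / 7 = 9.0714%
Mean R_m = (6.5 + 8.8 − 8.2 + 3.7 + 7.8 + 3.5 + 8.6) / 7 = 4.3857%
Σ(R_i − R̄_i)(R_m − R̄_m) = 373.9271  ⇒  Cov = 373.9271 / 7 = 53.4182
Σ(R_m − R̄_m)² = 213.0286  ⇒  Var(R_m) = 213.0286 / 7 = 30.4327
β = Cov / Var(R_m) = 53.4182 / 30.4327 = 1.7553
MRP = 8.62% − 5.31% = 3.31%
E(R) = R_f + β × MRP = 5.31% + 1.7553 × 3.31% = 11.12%

11.12%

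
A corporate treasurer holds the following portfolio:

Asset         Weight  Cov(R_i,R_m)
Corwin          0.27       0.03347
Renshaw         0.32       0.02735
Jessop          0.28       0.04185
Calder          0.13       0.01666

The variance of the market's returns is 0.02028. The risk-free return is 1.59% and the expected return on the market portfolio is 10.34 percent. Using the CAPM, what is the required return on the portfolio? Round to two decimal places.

15.26%

β_Corwin = 0.03347 / 0.02028 = 1.6504
β_Renshaw = 0.02735 / 0.02028 = 1.3486
β_Jessop = 0.04185 / 0.02028 = 2.0636
β_Calder = 0.01666 / 0.02028 = 0.8215
β_P = Σ w_i β_i = 0.27×1.6504 + 0.32×1.3486 + 0.28×2.0636 + 0.13×0.8215 = 1.5618
MRP = 10.34% − 1.59% = 8.75%
E(R_P) = R_f + β_P × MRP = 1.59% + 1.5618 × 8.75% = 15.26%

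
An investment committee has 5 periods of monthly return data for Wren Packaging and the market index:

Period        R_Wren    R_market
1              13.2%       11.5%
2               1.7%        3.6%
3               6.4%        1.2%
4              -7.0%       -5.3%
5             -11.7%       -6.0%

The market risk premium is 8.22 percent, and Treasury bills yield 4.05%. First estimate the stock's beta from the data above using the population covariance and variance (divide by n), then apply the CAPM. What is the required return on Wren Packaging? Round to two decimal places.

14.85%

Mean R_i = (13.2 + 1.7 + 6.4 − 7.0 − 11.7) / 5 = 0.5200%
Mean R_m = (11.5 + 3.6 + 1.2 − 5.3 − 6.0) / 5 = 1.0000%
Σ(R_i − R̄_i)(R_m − R̄_m) = 270.3000  ⇒  Cov = 270.3000 / 5 = 54.0600
Σ(R_m − R̄_m)² = 205.7400  ⇒  Var(R_m) = 205.7400 / 5 = 41.1480
β = Cov / Var(R_m) = 54.0600 / 41.1480 = 1.3138
E(R) = R_f + β × MRP = 4.05% + 1.3138 × 8.22% = 14.85%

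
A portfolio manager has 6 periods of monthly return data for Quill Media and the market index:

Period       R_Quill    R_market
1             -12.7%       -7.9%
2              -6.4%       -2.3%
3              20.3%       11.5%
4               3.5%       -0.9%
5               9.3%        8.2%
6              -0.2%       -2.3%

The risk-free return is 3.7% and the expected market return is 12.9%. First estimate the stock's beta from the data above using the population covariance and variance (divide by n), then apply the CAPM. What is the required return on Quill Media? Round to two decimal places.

17.76%

Mean R_i = (-12.7 − 6.4 + 20.3 + 3.5 + 9.3 − 0.2) / 6 = 2.3000%
Mean R_m = (-7.9 − 2.3 + 11.5 − 0.9 + 8.2 − 2.3) / 6 = 1.0500%
Σ(R_i − R̄_i)(R_m − R̄_m) = 407.5800  ⇒  Cov = 407.5800 / 6 = 67.9300
Σ(R_m − R̄_m)² = 266.6750  ⇒  Var(R_m) = 266.6750 / 6 = 44.4458
β = Cov / Var(R_m) = 67.9300 / 44.4458 = 1.5284
MRP = 12.9% − 3.7% = 9.20%
E(R) = R_f + β × MRP = 3.7% + 1.5284 × 9.2% = 17.76%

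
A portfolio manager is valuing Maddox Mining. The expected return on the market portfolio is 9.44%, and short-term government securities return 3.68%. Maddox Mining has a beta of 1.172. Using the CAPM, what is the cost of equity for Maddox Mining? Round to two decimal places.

Market risk premium = E(R_m) − R_f = 9.44% − 3.68% = 5.76%
E(R) = R_f + β × MRP = 3.68% + 1.172 × 5.76% = 10.43%

10.43%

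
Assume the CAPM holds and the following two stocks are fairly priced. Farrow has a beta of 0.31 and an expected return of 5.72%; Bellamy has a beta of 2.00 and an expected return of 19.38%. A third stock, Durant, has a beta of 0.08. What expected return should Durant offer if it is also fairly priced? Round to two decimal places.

3.86%

MRP (SML slope) = (19.38% − 5.72%) / (2.00 − 0.31) = 13.66% / 1.69 = 8.0828%
R_f (intercept) = 5.72% − 0.31 × 8.0828% = 3.2143%
E(R_Durant) = R_f + β × MRP = 3.2143% + 0.08 × 8.0828% = 3.86%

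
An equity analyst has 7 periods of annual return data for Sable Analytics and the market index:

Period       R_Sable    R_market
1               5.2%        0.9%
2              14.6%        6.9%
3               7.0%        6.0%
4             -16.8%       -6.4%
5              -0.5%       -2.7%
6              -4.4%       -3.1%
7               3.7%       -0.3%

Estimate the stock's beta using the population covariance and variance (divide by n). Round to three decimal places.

1.880

Mean R_i = (5.2 + 14.6 + 7.0 − 16.8 − 0.5 − 4.4 + 3.7) / 7 = 1.2571%
Mean R_m = (0.9 + 6.9 + 6.0 − 6.4 − 2.7 − 3.1 − 0.3) / 7 = 0.1857%
Σ(R_i − R̄_i)(R_m − R̄_m) = 267.1857  ⇒  Cov = 267.1857 / 7 = 38.1694
Σ(R_m − R̄_m)² = 142.1286  ⇒  Var(R_m) = 142.1286 / 7 = 20.3041
β = Cov / Var(R_m) = 38.1694 / 20.3041 = 1.8799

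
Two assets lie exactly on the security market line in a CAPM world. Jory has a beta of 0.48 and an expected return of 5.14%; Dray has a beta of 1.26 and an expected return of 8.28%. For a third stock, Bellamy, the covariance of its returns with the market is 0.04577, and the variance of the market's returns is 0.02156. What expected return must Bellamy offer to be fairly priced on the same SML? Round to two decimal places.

MRP = (8.28% − 5.14%) / (1.26 − 0.48) = 4.0256%
R_f = 5.14% − 0.48 × 4.0256% = 3.2077%
β_Bellamy = Cov / Var(R_m) = 0.04577 / 0.02156 = 2.1229
E(R_Bellamy) = R_f + β × MRP = 3.2077% + 2.1229 × 4.0256% = 11.75%

11.75%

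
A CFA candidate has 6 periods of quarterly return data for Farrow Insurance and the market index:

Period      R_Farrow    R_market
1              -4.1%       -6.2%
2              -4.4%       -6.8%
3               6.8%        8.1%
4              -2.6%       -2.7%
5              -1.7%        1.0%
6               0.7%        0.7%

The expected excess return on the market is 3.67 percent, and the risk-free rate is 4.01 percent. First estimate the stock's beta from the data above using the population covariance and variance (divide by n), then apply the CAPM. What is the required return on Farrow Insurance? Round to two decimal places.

Mean R_i = (-4.1 − 4.4 + 6.8 − 2.6 − 1.7 + 0.7) / 6 = -0.8833%
Mean R_m = (-6.2 − 6.8 + 8.1 − 2.7 + 1.0 + 0.7) / 6 = -0.9833%
Σ(R_i − R̄_i)(R_m − R̄_m) = 111.0183  ⇒  Cov = 111.0183 / 6 = 18.5031
Σ(R_m − R̄_m)² = 153.2683  ⇒  Var(R_m) = 153.2683 / 6 = 25.5447
β = Cov / Var(R_m) = 18.5031 / 25.5447 = 0.7243
E(R) = R_f + β × MRP = 4.01% + 0.7243 × 3.67% = 6.67%

6.67%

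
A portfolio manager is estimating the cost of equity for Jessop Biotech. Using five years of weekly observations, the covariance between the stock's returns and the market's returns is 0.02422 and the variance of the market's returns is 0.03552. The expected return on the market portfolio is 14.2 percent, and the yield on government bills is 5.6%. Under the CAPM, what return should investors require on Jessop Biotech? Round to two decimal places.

11.46%

β = Cov(R_i, R_m) / Var(R_m) = 0.02422 / 0.03552 = 0.6819
MRP = 14.2% − 5.6% = 8.60%
E(R) = R_f + β × MRP = 5.6% + 0.6819 × 8.6% = 11.46%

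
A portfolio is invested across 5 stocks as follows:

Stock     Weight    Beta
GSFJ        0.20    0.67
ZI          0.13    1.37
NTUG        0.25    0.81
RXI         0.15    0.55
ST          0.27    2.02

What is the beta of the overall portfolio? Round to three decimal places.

1.143

β_P = Σ w_i β_i = 0.20×0.67 + 0.13×1.37 + 0.25×0.81 + 0.15×0.55 + 0.27×2.02 = 1.1425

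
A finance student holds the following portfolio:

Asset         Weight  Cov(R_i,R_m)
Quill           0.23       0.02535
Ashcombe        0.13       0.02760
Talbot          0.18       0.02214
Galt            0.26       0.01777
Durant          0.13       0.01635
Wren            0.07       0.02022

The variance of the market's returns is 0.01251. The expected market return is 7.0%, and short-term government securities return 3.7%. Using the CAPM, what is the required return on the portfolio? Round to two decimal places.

9.39%

β_Quill = 0.02535 / 0.01251 = 2.0264
β_Ashcombe = 0.02760 / 0.01251 = 2.2062
β_Talbot = 0.02214 / 0.01251 = 1.7698
β_Galt = 0.01777 / 0.01251 = 1.4205
β_Durant = 0.01635 / 0.01251 = 1.3070
β_Wren = 0.02022 / 0.01251 = 1.6163
β_P = Σ w_i β_i = 0.23×2.0264 + 0.13×2.2062 + 0.18×1.7698 + 0.26×1.4205 + 0.13×1.3070 + 0.07×1.6163 = 1.7238
MRP = 7.0% − 3.7% = 3.30%
E(R_P) = R_f + β_P × MRP = 3.7% + 1.7238 × 3.3% = 9.39%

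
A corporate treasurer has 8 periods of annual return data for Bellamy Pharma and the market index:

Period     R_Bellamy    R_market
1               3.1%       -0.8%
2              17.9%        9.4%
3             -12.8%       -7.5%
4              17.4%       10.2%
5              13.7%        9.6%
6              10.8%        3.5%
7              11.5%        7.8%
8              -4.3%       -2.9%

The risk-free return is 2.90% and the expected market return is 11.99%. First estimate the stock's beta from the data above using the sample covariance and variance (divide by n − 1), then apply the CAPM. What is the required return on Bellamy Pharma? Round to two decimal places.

17.32%

Mean R_i = (3.1 + 17.9 − 12.8 + 17.4 + 13.7 + 10.8 + 11.5 − 4.3) / 8 = 7.1625%
Mean R_m = (-0.8 + 9.4 − 7.5 + 10.2 + 9.6 + 3.5 + 7.8 − 2.9) / 8 = 3.6625%
Σ(R_i − R̄_i)(R_m − R̄_m) = 500.8888  ⇒  Cov = 500.8888 / 7 = 71.5555
Σ(R_m − R̄_m)² = 315.6388  ⇒  Var(R_m) = 315.6388 / 7 = 45.0913
β = Cov / Var(R_m) = 71.5555 / 45.0913 = 1.5869
MRP = 11.99% − 2.90% = 9.09%
E(R) = R_f + β × MRP = 2.90% + 1.5869 × 9.09% = 17.32%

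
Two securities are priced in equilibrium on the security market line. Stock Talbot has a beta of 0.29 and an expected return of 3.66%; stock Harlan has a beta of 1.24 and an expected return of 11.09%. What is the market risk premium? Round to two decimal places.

Both satisfy E(R) = R_f + β·MRP, so the slope of the SML is
MRP = (11.09% − 3.66%) / (1.24 − 0.29) = 7.43% / 0.95 = 7.8211%

7.82%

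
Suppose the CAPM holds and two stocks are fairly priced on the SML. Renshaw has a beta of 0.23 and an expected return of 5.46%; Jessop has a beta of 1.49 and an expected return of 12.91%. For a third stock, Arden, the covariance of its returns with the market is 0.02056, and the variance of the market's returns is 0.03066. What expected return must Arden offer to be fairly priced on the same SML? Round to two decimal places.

MRP = (12.91% − 5.46%) / (1.49 − 0.23) = 5.9127%
R_f = 5.46% − 0.23 × 5.9127% = 4.1001%
β_Arden = Cov / Var(R_m) = 0.02056 / 0.03066 = 0.6706
E(R_Arden) = R_f + β × MRP = 4.1001% + 0.6706 × 5.9127% = 8.07%

8.07%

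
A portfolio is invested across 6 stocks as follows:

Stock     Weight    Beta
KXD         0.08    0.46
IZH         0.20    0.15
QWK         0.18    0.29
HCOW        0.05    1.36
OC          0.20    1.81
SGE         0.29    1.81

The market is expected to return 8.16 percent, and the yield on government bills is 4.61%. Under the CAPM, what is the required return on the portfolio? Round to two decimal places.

8.42%

β_P = Σ w_i β_i = 0.08×0.46 + 0.20×0.15 + 0.18×0.29 + 0.05×1.36 + 0.20×1.81 + 0.29×1.81 = 1.0739
MRP = 8.16% − 4.61% = 3.55%
E(R_P) = R_f + β_P × MRP = 4.61% + 1.0739 × 3.55% = 8.42%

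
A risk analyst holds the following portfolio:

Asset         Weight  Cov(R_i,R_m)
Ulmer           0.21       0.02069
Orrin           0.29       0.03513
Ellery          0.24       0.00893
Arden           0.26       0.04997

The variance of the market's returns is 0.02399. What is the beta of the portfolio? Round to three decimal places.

1.237

β_Ulmer = 0.02069 / 0.02399 = 0.8624
β_Orrin = 0.03513 / 0.02399 = 1.4644
β_Ellery = 0.00893 / 0.02399 = 0.3722
β_Arden = 0.04997 / 0.02399 = 2.0830
β_P = Σ w_i β_i = 0.21×0.8624 + 0.29×1.4644 + 0.24×0.3722 + 0.26×2.0830 = 1.2367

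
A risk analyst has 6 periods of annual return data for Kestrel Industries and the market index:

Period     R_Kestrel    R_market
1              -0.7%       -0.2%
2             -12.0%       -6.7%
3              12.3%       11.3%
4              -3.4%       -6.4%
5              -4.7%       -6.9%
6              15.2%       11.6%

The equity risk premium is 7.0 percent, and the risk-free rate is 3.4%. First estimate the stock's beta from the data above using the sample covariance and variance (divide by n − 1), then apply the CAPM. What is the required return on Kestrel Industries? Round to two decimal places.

11.33%

Mean R_i = (-0.7 − 12.0 + 12.3 − 3.4 − 4.7 + 15.2) / 6 = 1.1167%
Mean R_m = (-0.2 − 6.7 + 11.3 − 6.4 − 6.9 + 11.6) / 6 = 0.4500%
Σ(R_i − R̄_i)(R_m − R̄_m) = 447.0250  ⇒  Cov = 447.0250 / 5 = 89.4050
Σ(R_m − R̄_m)² = 394.5350  ⇒  Var(R_m) = 394.5350 / 5 = 78.9070
β = Cov / Var(R_m) = 89.4050 / 78.9070 = 1.1330
E(R) = R_f + β × MRP = 3.4% + 1.1330 × 7.0% = 11.33%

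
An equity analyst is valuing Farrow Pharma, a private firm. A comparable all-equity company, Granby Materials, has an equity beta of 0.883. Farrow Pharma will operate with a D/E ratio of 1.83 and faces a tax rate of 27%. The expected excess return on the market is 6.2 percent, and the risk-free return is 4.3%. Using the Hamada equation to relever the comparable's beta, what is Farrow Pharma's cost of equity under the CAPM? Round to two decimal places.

β_L = β_U × [1 + (1 − t)(D/E)] = 0.883 × [1 + (1 − 0.27) × 1.83]
    = 0.883 × [1 + 0.73 × 1.83] = 0.883 × 2.3359 = 2.0626
E(R) = R_f + β_L × MRP = 4.3% + 2.0626 × 6.2% = 17.09%

17.09%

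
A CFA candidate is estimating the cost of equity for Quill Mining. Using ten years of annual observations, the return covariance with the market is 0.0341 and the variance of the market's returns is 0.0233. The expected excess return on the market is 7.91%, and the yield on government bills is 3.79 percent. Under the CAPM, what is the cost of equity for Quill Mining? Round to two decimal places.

β = Cov(R_i, R_m) / Var(R_m) = 0.0341 / 0.0233 = 1.4635
E(R) = R_f + β × MRP = 3.79% + 1.4635 × 7.91% = 15.37%

15.37%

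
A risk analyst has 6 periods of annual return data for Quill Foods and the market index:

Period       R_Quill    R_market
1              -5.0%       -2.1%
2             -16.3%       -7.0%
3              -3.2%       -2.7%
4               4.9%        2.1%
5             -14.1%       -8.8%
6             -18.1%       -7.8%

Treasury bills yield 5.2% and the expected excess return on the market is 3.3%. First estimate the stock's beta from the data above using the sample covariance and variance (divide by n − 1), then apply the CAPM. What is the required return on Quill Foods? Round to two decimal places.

Mean R_i = (-5.0 − 16.3 − 3.2 + 4.9 − 14.1 − 18.1) / 6 = -8.6333%
Mean R_m = (-2.1 − 7.0 − 2.7 + 2.1 − 8.8 − 7.8) / 6 = -4.3833%
Σ(R_i − R̄_i)(R_m − R̄_m) = 181.7333  ⇒  Cov = 181.7333 / 5 = 36.3467
Σ(R_m − R̄_m)² = 88.1083  ⇒  Var(R_m) = 88.1083 / 5 = 17.6217
β = Cov / Var(R_m) = 36.3467 / 17.6217 = 2.0626
E(R) = R_f + β × MRP = 5.2% + 2.0626 × 3.3% = 12.01%

12.01%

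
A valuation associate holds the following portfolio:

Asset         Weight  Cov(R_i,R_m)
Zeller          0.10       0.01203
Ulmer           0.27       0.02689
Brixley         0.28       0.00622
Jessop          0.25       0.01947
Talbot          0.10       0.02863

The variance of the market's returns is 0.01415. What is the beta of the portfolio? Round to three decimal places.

1.268

β_Zeller = 0.01203 / 0.01415 = 0.8502
β_Ulmer = 0.02689 / 0.01415 = 1.9004
β_Brixley = 0.00622 / 0.01415 = 0.4396
β_Jessop = 0.01947 / 0.01415 = 1.3760
β_Talbot = 0.02863 / 0.01415 = 2.0233
β_P = Σ w_i β_i = 0.10×0.8502 + 0.27×1.9004 + 0.28×0.4396 + 0.25×1.3760 + 0.10×2.0233 = 1.2675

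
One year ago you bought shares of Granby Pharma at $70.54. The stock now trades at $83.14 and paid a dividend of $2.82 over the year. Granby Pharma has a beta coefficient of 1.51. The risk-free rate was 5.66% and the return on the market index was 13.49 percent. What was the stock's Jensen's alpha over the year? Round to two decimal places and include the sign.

Realised HPR = (P1 + D1 − P0) / P0 = (83.14 + 2.82 − 70.54) / 70.54 = 15.42 / 70.54 = 21.8599%
MRP = 13.49% − 5.66% = 7.83%
CAPM required = R_f + β·MRP = 5.66% + 1.51 × 7.83% = 17.4833%
α = realised − required = 21.8599% − 17.4833% = +4.38%

+4.38%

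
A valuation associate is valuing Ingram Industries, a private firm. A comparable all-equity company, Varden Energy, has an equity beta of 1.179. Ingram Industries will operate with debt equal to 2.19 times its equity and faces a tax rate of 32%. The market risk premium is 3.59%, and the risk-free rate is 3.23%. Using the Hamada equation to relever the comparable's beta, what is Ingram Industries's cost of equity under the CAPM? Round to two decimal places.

β_L = β_U × [1 + (1 − t)(D/E)] = 1.179 × [1 + (1 − 0.32) × 2.19]
    = 1.179 × [1 + 0.68 × 2.19] = 1.179 × 2.4892 = 2.9348
E(R) = R_f + β_L × MRP = 3.23% + 2.9348 × 3.59% = 13.77%

13.77%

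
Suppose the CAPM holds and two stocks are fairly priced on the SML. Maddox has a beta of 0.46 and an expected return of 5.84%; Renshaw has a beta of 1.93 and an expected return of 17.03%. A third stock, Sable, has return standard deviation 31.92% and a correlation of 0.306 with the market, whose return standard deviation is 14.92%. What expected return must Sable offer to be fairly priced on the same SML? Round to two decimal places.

MRP = (17.03% − 5.84%) / (1.93 − 0.46) = 7.6122%
R_f = 5.84% − 0.46 × 7.6122% = 2.3384%
β_Sable = ρ·σ_i/σ_m = 0.306 × 31.92 / 14.92 = 0.6547
E(R_Sable) = R_f + β × MRP = 2.3384% + 0.6547 × 7.6122% = 7.32%

7.32%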